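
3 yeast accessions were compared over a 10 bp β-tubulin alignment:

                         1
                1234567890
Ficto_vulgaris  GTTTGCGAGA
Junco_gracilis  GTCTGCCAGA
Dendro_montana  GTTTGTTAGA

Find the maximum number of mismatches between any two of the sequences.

Pairwise Hamming distances:
  Ficto_vulgaris vs Junco_gracilis: 2
  Ficto_vulgaris vs Dendro_montana: 2
  Junco_gracilis vs Dendro_montana: 3
The largest is 3, between Junco_gracilis and Dendro_montana.

3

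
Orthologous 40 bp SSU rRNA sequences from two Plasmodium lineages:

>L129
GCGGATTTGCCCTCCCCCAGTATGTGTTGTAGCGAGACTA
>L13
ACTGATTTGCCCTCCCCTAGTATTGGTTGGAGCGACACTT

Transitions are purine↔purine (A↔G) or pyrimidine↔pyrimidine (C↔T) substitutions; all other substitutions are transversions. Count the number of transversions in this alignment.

The sequences differ at positions 1 (G/A, transition), 3 (G/T, transversion), 18 (C/T, transition), 24 (G/T, transversion), 25 (T/G, transversion), 30 (T/G, transversion), 36 (G/C, transversion), 40 (A/T, transversion).
Of the 8 differences, 2 transitions and 6 transversions, so the answer is 6.

6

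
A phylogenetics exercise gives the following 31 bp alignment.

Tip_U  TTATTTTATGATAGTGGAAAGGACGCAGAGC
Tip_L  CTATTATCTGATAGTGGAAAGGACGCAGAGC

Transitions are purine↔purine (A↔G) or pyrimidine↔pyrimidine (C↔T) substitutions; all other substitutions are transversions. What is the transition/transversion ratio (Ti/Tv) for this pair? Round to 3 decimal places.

Differing sites — 1:T/C (Ti); 6:T/A (Tv); 8:A/C (Tv).
Of the 3 differences, 1 transition and 2 transversions, so Ti/Tv = 1/2 = 0.500.

0.500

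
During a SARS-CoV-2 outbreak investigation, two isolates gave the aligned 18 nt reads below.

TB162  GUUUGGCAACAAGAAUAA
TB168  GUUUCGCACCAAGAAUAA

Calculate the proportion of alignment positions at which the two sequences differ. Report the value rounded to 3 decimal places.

0.111

The sequences differ at positions 5 (G/C), 9 (A/C).
There are 2 differences over 18 sites, so p = 2/18 = 0.111.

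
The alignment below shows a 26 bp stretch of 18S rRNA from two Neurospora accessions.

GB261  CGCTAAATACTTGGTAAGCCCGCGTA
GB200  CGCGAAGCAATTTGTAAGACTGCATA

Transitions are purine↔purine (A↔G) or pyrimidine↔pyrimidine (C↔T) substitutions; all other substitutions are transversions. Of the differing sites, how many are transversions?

Mismatches occur at site 4 (T/G, transversion), site 7 (A/G, transition), site 8 (T/C, transition), site 10 (C/A, transversion), site 13 (G/T, transversion), site 19 (C/A, transversion), site 21 (C/T, transition), site 24 (G/A, transition).
Of the 8 differences, 4 transitions and 4 transversions, so the answer is 4.

4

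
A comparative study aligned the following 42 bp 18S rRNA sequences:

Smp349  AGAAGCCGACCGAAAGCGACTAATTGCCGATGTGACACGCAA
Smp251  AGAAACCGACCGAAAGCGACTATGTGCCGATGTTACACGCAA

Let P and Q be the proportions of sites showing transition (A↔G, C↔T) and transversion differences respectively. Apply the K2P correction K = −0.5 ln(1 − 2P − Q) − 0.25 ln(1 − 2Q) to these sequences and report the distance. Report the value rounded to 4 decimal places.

0.1019

The sequences differ at positions 5 (G/A, transition), 23 (A/T, transversion), 24 (T/G, transversion), 34 (G/T, transversion).
Of the 4 differences, 1 transition and 3 transversions over 42 sites: P = 1/42 = 0.023810, Q = 3/42 = 0.071429.
d = −0.5·ln(0.880951) − 0.25·ln(0.857142) = −0.5·(-0.126753) − 0.25·(-0.154152) = 0.1019.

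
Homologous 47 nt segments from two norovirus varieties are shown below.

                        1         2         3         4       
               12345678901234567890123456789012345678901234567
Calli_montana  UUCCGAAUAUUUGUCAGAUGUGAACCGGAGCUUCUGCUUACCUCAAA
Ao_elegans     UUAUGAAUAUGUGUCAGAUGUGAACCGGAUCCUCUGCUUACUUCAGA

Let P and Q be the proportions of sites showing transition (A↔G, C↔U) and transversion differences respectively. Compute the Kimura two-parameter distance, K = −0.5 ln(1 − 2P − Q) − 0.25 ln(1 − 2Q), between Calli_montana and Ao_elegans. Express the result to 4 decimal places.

Differing sites — 3:C/A (Tv); 4:C/U (Ti); 11:U/G (Tv); 30:G/U (Tv); 32:U/C (Ti); 42:C/U (Ti); 46:A/G (Ti).
Of the 7 differences, 4 transitions and 3 transversions over 47 sites: P = 4/47 = 0.085106, Q = 3/47 = 0.063830.
d = −0.5·ln(0.765958) − 0.25·ln(0.872340) = −0.5·(-0.266628) − 0.25·(-0.136576) = 0.1675.

0.1675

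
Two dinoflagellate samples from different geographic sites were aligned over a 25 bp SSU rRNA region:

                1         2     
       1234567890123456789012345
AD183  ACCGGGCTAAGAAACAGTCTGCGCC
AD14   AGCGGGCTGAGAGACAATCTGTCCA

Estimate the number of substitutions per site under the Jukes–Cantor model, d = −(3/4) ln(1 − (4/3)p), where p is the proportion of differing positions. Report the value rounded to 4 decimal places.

0.3505

Mismatches occur at site 2 (C↔G), site 9 (A↔G), site 13 (A↔G), site 17 (G↔A), site 22 (C↔T), site 23 (G↔C), site 25 (C↔A).
p = 7/25 = 0.280000.
d = −0.75 · ln(1 − (4/3)·0.280000) = −0.75 · ln(0.626667) = −0.75 · (-0.467340) = 0.3505.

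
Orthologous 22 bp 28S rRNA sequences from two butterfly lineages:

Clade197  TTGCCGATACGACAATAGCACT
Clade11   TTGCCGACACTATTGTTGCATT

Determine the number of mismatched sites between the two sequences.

7

The sequences differ at positions 8 (T/C), 11 (G/T), 13 (C/T), 14 (A/T), 15 (A/G), 17 (A/T), 21 (C/T).
That gives 7 mismatches out of 22 aligned sites, so the Hamming distance is 7.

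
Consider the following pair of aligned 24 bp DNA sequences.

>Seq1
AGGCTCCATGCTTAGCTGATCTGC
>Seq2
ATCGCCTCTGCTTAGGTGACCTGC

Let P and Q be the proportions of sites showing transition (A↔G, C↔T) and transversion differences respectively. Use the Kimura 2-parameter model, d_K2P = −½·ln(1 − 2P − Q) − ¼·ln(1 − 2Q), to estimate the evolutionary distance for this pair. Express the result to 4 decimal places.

0.4413

Differing sites — 2:G/T (Tv); 3:G/C (Tv); 4:C/G (Tv); 5:T/C (Ti); 7:C/T (Ti); 8:A/C (Tv); 16:C/G (Tv); 20:T/C (Ti).
Of the 8 differences, 3 transitions and 5 transversions over 24 sites: P = 3/24 = 0.125000, Q = 5/24 = 0.208333.
d = −0.5·ln(0.541667) − 0.25·ln(0.583334) = −0.5·(-0.613104) − 0.25·(-0.538995) = 0.4413.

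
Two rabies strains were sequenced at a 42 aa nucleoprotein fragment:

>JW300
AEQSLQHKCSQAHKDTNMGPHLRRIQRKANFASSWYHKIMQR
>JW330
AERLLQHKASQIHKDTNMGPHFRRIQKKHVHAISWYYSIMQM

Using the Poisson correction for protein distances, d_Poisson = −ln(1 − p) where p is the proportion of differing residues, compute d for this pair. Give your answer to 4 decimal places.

Mismatches occur at site 3 (Q→R), site 4 (S→L), site 9 (C→A), site 12 (A→I), site 22 (L→F), site 27 (R→K), site 29 (A→H), site 30 (N→V), site 31 (F→H), site 33 (S→I), site 37 (H→Y), site 38 (K→S), site 42 (R→M).
p = 13/42 = 0.309524.
d = −ln(1 − 0.309524) = −ln(0.690476) = 0.3704.

0.3704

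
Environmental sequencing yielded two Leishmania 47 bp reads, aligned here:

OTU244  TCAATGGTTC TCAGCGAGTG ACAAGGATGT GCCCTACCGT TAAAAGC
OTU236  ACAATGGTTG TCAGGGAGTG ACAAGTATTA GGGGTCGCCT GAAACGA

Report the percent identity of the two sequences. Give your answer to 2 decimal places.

Mismatches occur at site 1 (T/A), site 10 (C/G), site 15 (C/G), site 26 (G/T), site 29 (G/T), site 30 (T/A), site 32 (C/G), site 33 (C/G), site 34 (C/G), site 36 (A/C), site 37 (C/G), site 39 (G/C), site 41 (T/G), site 45 (A/C), site 47 (C/A).
32 of the 47 sites match, so the percent identity is 32/47 × 100 = 68.09%.

68.09%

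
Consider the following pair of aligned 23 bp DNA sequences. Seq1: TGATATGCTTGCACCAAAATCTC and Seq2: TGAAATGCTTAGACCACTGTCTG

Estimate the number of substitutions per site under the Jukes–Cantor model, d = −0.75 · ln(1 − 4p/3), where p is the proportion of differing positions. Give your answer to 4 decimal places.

Mismatches occur at site 4 (T/A), site 11 (G/A), site 12 (C/G), site 17 (A/C), site 18 (A/T), site 19 (A/G), site 23 (C/G).
p = 7/23 = 0.304348.
d = −0.75 · ln(1 − (4/3)·0.304348) = −0.75 · ln(0.594203) = −0.75 · (-0.520534) = 0.3904.

0.3904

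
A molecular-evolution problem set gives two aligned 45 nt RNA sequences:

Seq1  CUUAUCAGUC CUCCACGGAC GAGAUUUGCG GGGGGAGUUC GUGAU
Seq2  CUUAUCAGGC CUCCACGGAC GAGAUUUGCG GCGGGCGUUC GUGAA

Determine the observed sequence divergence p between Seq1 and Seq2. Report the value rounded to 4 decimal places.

The sequences differ at positions 9 (U/G), 32 (G/C), 36 (A/C), 45 (U/A).
There are 4 differences over 45 sites, so p = 4/45 = 0.0889.

0.0889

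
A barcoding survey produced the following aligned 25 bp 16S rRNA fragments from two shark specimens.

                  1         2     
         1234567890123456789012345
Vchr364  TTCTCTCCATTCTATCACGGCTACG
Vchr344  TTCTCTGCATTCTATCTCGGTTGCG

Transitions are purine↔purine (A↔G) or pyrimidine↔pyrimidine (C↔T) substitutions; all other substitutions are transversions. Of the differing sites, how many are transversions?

2

Differing sites — 7:C/G (Tv); 17:A/T (Tv); 21:C/T (Ti); 23:A/G (Ti).
Of the 4 differences, 2 transitions and 2 transversions, so the answer is 2.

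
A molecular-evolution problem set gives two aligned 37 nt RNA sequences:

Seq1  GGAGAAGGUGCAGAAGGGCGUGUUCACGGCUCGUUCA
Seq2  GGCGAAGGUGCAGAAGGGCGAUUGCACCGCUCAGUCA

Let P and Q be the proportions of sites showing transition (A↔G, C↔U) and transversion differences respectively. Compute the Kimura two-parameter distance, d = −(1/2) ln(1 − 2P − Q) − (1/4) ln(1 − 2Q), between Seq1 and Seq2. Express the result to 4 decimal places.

0.2198

The sequences differ at positions 3 (A/C, transversion), 21 (U/A, transversion), 22 (G/U, transversion), 24 (U/G, transversion), 28 (G/C, transversion), 33 (G/A, transition), 34 (U/G, transversion).
Of the 7 differences, 1 transition and 6 transversions over 37 sites: P = 1/37 = 0.027027, Q = 6/37 = 0.162162.
d = −0.5·ln(0.783784) − 0.25·ln(0.675676) = −0.5·(-0.243622) − 0.25·(-0.392042) = 0.2198.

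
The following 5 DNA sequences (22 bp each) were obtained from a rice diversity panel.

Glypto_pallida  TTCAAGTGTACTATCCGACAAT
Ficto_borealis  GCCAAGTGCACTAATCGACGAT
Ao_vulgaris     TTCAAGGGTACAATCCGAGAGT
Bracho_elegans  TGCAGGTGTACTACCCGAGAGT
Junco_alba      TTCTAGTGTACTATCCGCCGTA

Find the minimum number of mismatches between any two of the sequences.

4

Pairwise Hamming distances:
  Glypto_pallida vs Ficto_borealis: 6
  Glypto_pallida vs Ao_vulgaris: 4
  Glypto_pallida vs Bracho_elegans: 5
  Glypto_pallida vs Junco_alba: 5
  Ficto_borealis vs Ao_vulgaris: 10
  Ficto_borealis vs Bracho_elegans: 9
  Ficto_borealis vs Junco_alba: 9
  Ao_vulgaris vs Bracho_elegans: 5
  Ao_vulgaris vs Junco_alba: 8
  Bracho_elegans vs Junco_alba: 9
The smallest is 4, between Glypto_pallida and Ao_vulgaris.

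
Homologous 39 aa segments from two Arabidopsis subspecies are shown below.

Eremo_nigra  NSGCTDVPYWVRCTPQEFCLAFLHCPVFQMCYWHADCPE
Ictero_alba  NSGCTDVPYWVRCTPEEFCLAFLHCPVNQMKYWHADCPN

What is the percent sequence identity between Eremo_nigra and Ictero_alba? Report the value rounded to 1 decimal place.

Differing sites — 16:Q/E; 28:F/N; 31:C/K; 39:E/N.
35 of the 39 sites match, so the percent identity is 35/39 × 100 = 89.7%.

89.7%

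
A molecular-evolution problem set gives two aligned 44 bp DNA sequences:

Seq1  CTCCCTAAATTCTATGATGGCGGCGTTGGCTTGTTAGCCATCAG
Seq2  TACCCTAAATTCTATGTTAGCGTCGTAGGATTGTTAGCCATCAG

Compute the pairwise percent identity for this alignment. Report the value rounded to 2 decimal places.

Mismatches occur at site 1 (C→T), site 2 (T→A), site 17 (A→T), site 19 (G→A), site 23 (G→T), site 27 (T→A), site 30 (C→A).
37 of the 44 sites match, so the percent identity is 37/44 × 100 = 84.09%.

84.09%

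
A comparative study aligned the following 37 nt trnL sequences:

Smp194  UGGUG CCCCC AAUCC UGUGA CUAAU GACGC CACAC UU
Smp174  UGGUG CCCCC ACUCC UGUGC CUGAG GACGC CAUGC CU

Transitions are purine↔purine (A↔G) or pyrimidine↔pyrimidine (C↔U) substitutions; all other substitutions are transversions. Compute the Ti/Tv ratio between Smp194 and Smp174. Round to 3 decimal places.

Mismatches occur at site 12 (A↔C, transversion), site 20 (A↔C, transversion), site 23 (A↔G, transition), site 25 (U↔G, transversion), site 33 (C↔U, transition), site 34 (A↔G, transition), site 36 (U↔C, transition).
Of the 7 differences, 4 transitions and 3 transversions, so Ti/Tv = 4/3 = 1.333.

1.333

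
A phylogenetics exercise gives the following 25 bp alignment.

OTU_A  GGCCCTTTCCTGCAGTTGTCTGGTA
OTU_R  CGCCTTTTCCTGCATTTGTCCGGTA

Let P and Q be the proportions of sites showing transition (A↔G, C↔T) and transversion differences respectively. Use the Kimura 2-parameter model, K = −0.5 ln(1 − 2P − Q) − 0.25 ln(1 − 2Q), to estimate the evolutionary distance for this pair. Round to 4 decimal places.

The sequences differ at positions 1 (G/C, transversion), 5 (C/T, transition), 15 (G/T, transversion), 21 (T/C, transition).
Of the 4 differences, 2 transitions and 2 transversions over 25 sites: P = 2/25 = 0.080000, Q = 2/25 = 0.080000.
d = −0.5·ln(0.760000) − 0.25·ln(0.840000) = −0.5·(-0.274437) − 0.25·(-0.174353) = 0.1808.

0.1808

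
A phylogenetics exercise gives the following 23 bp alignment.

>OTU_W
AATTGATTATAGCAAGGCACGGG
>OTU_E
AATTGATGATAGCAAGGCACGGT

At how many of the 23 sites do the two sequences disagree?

2

Mismatches occur at site 8 (T/G), site 23 (G/T).
That gives 2 mismatches out of 23 aligned sites, so the Hamming distance is 2.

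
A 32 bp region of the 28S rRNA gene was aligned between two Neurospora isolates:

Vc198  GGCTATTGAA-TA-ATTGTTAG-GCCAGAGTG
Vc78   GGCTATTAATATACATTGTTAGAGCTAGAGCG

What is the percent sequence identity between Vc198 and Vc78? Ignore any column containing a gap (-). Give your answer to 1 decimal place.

86.2%

Excluding the 3 gap columns leaves 29 comparable sites.
Differing sites — 8:G/A; 10:A/T; 26:C/T; 31:T/C.
25 of the 29 comparable sites match, so the percent identity is 25/29 × 100 = 86.2%.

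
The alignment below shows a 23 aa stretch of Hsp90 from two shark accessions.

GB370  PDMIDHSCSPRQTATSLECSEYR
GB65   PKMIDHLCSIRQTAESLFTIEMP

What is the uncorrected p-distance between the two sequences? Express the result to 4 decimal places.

0.3913

Mismatches occur at site 2 (D↔K), site 7 (S↔L), site 10 (P↔I), site 15 (T↔E), site 18 (E↔F), site 19 (C↔T), site 20 (S↔I), site 22 (Y↔M), site 23 (R↔P).
There are 9 differences over 23 sites, so p = 9/23 = 0.3913.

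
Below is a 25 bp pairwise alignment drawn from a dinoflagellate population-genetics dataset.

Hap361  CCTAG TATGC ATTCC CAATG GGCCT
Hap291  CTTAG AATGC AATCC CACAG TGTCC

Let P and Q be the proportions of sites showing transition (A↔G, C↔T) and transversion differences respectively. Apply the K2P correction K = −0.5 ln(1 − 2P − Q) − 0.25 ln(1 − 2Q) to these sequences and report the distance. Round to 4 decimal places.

Differing sites — 2:C/T (Ti); 6:T/A (Tv); 12:T/A (Tv); 18:A/C (Tv); 19:T/A (Tv); 21:G/T (Tv); 23:C/T (Ti); 25:T/C (Ti).
Of the 8 differences, 3 transitions and 5 transversions over 25 sites: P = 3/25 = 0.120000, Q = 5/25 = 0.200000.
d = −0.5·ln(0.560000) − 0.25·ln(0.600000) = −0.5·(-0.579818) − 0.25·(-0.510826) = 0.4176.

0.4176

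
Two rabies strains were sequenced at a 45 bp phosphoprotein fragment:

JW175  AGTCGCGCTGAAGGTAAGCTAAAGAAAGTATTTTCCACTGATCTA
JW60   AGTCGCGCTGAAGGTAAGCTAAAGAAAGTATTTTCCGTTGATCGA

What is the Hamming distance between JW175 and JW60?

Mismatches occur at site 37 (A→G), site 38 (C→T), site 44 (T→G).
That gives 3 mismatches out of 45 aligned sites, so the Hamming distance is 3.

3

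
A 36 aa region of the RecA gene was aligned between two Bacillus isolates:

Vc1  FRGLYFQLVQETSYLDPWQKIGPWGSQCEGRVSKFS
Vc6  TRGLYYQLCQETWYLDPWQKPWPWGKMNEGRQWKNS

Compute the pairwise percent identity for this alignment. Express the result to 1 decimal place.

The sequences differ at positions 1 (F/T), 6 (F/Y), 9 (V/C), 13 (S/W), 21 (I/P), 22 (G/W), 26 (S/K), 27 (Q/M), 28 (C/N), 32 (V/Q), 33 (S/W), 35 (F/N).
24 of the 36 sites match, so the percent identity is 24/36 × 100 = 66.7%.

66.7%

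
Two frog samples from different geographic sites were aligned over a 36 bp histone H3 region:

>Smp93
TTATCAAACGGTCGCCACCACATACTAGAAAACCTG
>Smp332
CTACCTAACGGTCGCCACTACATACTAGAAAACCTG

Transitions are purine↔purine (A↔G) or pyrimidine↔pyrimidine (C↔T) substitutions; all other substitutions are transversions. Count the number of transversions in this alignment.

1

Differing sites — 1:T/C (Ti); 4:T/C (Ti); 6:A/T (Tv); 19:C/T (Ti).
Of the 4 differences, 3 transitions and 1 transversion, so the answer is 1.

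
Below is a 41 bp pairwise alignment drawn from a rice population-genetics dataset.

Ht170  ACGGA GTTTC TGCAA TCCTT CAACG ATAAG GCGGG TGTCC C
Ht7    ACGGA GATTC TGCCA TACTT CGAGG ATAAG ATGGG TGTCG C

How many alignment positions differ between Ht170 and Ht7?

8

Differing sites — 7:T/A; 14:A/C; 17:C/A; 22:A/G; 24:C/G; 31:G/A; 32:C/T; 40:C/G.
That gives 8 mismatches out of 41 aligned sites, so the Hamming distance is 8.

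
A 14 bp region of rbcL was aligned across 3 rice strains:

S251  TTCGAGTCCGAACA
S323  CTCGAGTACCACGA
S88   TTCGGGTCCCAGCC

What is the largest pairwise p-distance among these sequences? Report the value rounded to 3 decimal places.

Pairwise Hamming distances:
  S251 vs S323: 5
  S251 vs S88: 4
  S323 vs S88: 6
The largest is 6 mismatches, between S323 and S88; p = 6/14 = 0.429.

0.429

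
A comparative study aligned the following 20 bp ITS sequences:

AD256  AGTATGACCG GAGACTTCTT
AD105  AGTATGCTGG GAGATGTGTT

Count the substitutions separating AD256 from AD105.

Mismatches occur at site 7 (A→C), site 8 (C→T), site 9 (C→G), site 15 (C→T), site 16 (T→G), site 18 (C→G).
That gives 6 mismatches out of 20 aligned sites, so the Hamming distance is 6.

6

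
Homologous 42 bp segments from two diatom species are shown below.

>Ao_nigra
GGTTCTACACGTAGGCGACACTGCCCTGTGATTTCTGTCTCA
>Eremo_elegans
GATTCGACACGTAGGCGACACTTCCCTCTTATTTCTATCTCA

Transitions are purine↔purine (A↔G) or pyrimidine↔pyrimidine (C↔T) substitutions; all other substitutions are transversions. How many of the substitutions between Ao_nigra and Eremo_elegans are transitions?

Mismatches occur at site 2 (G→A, transition), site 6 (T→G, transversion), site 23 (G→T, transversion), site 28 (G→C, transversion), site 30 (G→T, transversion), site 37 (G→A, transition).
Of the 6 differences, 2 transitions and 4 transversions, so the answer is 2.

2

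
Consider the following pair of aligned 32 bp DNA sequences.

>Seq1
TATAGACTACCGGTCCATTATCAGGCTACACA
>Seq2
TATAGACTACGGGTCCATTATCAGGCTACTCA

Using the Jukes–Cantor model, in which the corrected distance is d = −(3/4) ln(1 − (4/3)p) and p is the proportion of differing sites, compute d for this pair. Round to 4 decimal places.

0.0653

The sequences differ at positions 11 (C/G), 30 (A/T).
p = 2/32 = 0.062500.
d = −0.75 · ln(1 − (4/3)·0.062500) = −0.75 · ln(0.916667) = −0.75 · (-0.087011) = 0.0653.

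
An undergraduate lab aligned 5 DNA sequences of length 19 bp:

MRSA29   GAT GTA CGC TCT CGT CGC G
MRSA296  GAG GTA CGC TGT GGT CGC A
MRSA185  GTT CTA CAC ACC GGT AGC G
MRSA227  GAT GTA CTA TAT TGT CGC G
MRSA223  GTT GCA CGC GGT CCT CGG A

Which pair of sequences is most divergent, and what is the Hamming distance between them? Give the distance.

Pairwise Hamming distances:
  MRSA29 vs MRSA296: 4
  MRSA29 vs MRSA185: 7
  MRSA29 vs MRSA227: 4
  MRSA29 vs MRSA223: 7
  MRSA296 vs MRSA185: 9
  MRSA296 vs MRSA227: 6
  MRSA296 vs MRSA223: 7
  MRSA185 vs MRSA227: 9
  MRSA185 vs MRSA223: 11
  MRSA227 vs MRSA223: 10
The largest is 11, between MRSA185 and MRSA223.

11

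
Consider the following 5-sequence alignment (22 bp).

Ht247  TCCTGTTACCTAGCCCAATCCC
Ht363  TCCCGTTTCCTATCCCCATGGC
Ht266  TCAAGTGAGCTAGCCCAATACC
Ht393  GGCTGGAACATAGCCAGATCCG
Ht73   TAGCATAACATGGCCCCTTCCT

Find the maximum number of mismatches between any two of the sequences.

Pairwise Hamming distances:
  Ht247 vs Ht363: 6
  Ht247 vs Ht266: 5
  Ht247 vs Ht393: 8
  Ht247 vs Ht73: 10
  Ht363 vs Ht266: 9
  Ht363 vs Ht393: 13
  Ht363 vs Ht73: 12
  Ht266 vs Ht393: 12
  Ht266 vs Ht73: 12
  Ht393 vs Ht73: 11
The largest is 13, between Ht363 and Ht393.

13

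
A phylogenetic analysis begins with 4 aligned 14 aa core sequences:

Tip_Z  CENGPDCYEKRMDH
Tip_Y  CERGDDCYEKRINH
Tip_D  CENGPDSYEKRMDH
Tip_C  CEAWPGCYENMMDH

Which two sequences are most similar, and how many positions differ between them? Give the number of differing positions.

Pairwise Hamming distances:
  Tip_Z vs Tip_Y: 4
  Tip_Z vs Tip_D: 1
  Tip_Z vs Tip_C: 5
  Tip_Y vs Tip_D: 5
  Tip_Y vs Tip_C: 8
  Tip_D vs Tip_C: 6
The smallest is 1, between Tip_Z and Tip_D.

1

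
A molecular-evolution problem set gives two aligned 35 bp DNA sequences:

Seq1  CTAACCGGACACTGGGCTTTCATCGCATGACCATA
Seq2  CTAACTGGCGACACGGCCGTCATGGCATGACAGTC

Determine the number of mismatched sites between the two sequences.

11

Mismatches occur at site 6 (C↔T), site 9 (A↔C), site 10 (C↔G), site 13 (T↔A), site 14 (G↔C), site 18 (T↔C), site 19 (T↔G), site 24 (C↔G), site 32 (C↔A), site 33 (A↔G), site 35 (A↔C).
That gives 11 mismatches out of 35 aligned sites, so the Hamming distance is 11.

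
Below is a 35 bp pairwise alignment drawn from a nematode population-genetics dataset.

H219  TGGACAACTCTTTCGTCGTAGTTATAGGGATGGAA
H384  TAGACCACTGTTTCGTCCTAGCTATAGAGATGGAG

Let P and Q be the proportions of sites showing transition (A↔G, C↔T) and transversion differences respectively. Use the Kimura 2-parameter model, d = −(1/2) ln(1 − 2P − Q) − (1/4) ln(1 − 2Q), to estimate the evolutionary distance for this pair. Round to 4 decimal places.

0.2357

The sequences differ at positions 2 (G/A, transition), 6 (A/C, transversion), 10 (C/G, transversion), 18 (G/C, transversion), 22 (T/C, transition), 28 (G/A, transition), 35 (A/G, transition).
Of the 7 differences, 4 transitions and 3 transversions over 35 sites: P = 4/35 = 0.114286, Q = 3/35 = 0.085714.
d = −0.5·ln(0.685714) − 0.25·ln(0.828572) = −0.5·(-0.377295) − 0.25·(-0.188052) = 0.2357.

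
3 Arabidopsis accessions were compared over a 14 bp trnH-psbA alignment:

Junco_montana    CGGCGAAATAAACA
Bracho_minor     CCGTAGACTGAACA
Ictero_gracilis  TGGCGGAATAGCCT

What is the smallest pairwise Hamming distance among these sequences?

Pairwise Hamming distances:
  Junco_montana vs Bracho_minor: 6
  Junco_montana vs Ictero_gracilis: 5
  Bracho_minor vs Ictero_gracilis: 9
The smallest is 5, between Junco_montana and Ictero_gracilis.

5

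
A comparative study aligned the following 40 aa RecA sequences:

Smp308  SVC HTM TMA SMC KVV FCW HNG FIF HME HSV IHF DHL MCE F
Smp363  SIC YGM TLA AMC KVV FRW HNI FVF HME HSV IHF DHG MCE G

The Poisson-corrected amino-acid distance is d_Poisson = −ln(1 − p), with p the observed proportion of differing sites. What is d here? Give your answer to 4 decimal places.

0.2877

Mismatches occur at site 2 (V→I), site 4 (H→Y), site 5 (T→G), site 8 (M→L), site 10 (S→A), site 17 (C→R), site 21 (G→I), site 23 (I→V), site 36 (L→G), site 40 (F→G).
p = 10/40 = 0.250000.
d = −ln(1 − 0.250000) = −ln(0.750000) = 0.2877.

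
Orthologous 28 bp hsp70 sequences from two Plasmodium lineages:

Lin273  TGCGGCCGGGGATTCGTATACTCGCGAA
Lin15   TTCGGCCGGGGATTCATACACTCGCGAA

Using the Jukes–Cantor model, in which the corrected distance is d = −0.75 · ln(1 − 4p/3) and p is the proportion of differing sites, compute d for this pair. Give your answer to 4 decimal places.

0.1156

The sequences differ at positions 2 (G/T), 16 (G/A), 19 (T/C).
p = 3/28 = 0.107143.
d = −0.75 · ln(1 − (4/3)·0.107143) = −0.75 · ln(0.857143) = −0.75 · (-0.154151) = 0.1156.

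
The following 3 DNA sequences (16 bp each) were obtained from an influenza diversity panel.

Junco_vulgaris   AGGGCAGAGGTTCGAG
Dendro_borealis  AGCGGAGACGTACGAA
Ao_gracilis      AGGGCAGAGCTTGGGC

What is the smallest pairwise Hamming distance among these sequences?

Pairwise Hamming distances:
  Junco_vulgaris vs Dendro_borealis: 5
  Junco_vulgaris vs Ao_gracilis: 4
  Dendro_borealis vs Ao_gracilis: 8
The smallest is 4, between Junco_vulgaris and Ao_gracilis.

4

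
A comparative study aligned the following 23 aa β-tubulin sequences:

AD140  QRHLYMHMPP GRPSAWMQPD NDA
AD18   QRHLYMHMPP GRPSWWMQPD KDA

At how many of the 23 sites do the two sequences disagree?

2

Differing sites — 15:A/W; 21:N/K.
That gives 2 mismatches out of 23 aligned sites, so the Hamming distance is 2.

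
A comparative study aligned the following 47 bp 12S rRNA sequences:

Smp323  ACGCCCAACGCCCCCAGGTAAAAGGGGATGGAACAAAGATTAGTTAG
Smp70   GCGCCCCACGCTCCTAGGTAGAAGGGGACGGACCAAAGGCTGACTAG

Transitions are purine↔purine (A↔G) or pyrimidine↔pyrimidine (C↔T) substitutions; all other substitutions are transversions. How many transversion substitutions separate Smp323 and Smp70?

2

Differing sites — 1:A/G (Ti); 7:A/C (Tv); 12:C/T (Ti); 15:C/T (Ti); 21:A/G (Ti); 29:T/C (Ti); 33:A/C (Tv); 39:A/G (Ti); 40:T/C (Ti); 42:A/G (Ti); 43:G/A (Ti); 44:T/C (Ti).
Of the 12 differences, 10 transitions and 2 transversions, so the answer is 2.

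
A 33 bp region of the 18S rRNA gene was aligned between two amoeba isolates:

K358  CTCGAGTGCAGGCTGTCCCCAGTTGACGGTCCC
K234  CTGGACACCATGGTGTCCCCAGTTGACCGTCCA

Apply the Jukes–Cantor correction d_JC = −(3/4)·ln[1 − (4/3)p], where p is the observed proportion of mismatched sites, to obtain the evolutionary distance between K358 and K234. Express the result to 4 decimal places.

The sequences differ at positions 3 (C/G), 6 (G/C), 7 (T/A), 8 (G/C), 11 (G/T), 13 (C/G), 28 (G/C), 33 (C/A).
p = 8/33 = 0.242424.
d = −0.75 · ln(1 − (4/3)·0.242424) = −0.75 · ln(0.676768) = −0.75 · (-0.390427) = 0.2928.

0.2928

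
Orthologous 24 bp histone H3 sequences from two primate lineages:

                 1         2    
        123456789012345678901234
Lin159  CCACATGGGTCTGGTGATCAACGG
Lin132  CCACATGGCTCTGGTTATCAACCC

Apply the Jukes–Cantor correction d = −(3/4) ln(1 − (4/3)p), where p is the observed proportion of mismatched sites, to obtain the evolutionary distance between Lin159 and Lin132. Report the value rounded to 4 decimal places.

0.1885

Mismatches occur at site 9 (G/C), site 16 (G/T), site 23 (G/C), site 24 (G/C).
p = 4/24 = 0.166667.
d = −0.75 · ln(1 − (4/3)·0.166667) = −0.75 · ln(0.777777) = −0.75 · (-0.251315) = 0.1885.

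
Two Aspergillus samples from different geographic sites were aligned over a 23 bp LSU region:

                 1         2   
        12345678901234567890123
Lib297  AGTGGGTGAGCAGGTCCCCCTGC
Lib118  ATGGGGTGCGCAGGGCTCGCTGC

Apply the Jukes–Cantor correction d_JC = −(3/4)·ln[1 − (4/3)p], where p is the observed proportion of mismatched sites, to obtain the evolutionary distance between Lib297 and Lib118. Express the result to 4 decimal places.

The sequences differ at positions 2 (G/T), 3 (T/G), 9 (A/C), 15 (T/G), 17 (C/T), 19 (C/G).
p = 6/23 = 0.260870.
d = −0.75 · ln(1 − (4/3)·0.260870) = −0.75 · ln(0.652173) = −0.75 · (-0.427445) = 0.3206.

0.3206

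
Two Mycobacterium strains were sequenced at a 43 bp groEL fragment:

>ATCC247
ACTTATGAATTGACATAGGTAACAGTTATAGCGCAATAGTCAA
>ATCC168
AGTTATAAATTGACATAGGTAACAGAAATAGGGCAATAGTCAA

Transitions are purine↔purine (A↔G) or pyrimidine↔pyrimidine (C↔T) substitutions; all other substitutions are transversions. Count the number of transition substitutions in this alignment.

Mismatches occur at site 2 (C/G, transversion), site 7 (G/A, transition), site 26 (T/A, transversion), site 27 (T/A, transversion), site 32 (C/G, transversion).
Of the 5 differences, 1 transition and 4 transversions, so the answer is 1.

1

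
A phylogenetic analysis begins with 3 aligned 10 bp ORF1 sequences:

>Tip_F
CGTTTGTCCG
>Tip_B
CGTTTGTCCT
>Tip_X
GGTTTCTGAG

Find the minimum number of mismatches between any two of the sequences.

Pairwise Hamming distances:
  Tip_F vs Tip_B: 1
  Tip_F vs Tip_X: 4
  Tip_B vs Tip_X: 5
The smallest is 1, between Tip_F and Tip_B.

1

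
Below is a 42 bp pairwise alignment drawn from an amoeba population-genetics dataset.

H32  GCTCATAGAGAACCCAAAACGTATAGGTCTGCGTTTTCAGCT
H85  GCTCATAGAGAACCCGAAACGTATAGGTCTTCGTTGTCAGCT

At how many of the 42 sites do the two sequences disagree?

3

Differing sites — 16:A/G; 31:G/T; 36:T/G.
That gives 3 mismatches out of 42 aligned sites, so the Hamming distance is 3.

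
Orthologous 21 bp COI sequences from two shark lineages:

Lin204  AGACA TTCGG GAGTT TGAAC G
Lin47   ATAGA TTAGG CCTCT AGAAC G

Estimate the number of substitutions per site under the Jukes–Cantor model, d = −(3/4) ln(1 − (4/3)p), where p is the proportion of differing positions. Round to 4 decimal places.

The sequences differ at positions 2 (G/T), 4 (C/G), 8 (C/A), 11 (G/C), 12 (A/C), 13 (G/T), 14 (T/C), 16 (T/A).
p = 8/21 = 0.380952.
d = −0.75 · ln(1 − (4/3)·0.380952) = −0.75 · ln(0.492064) = −0.75 · (-0.709146) = 0.5319.

0.5319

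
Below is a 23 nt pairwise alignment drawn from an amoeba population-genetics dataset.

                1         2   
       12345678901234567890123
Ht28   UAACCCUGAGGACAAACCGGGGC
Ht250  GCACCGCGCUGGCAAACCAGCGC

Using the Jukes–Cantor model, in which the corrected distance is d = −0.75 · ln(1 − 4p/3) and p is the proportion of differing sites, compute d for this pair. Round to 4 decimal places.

The sequences differ at positions 1 (U/G), 2 (A/C), 6 (C/G), 7 (U/C), 9 (A/C), 10 (G/U), 12 (A/G), 19 (G/A), 21 (G/C).
p = 9/23 = 0.391304.
d = −0.75 · ln(1 − (4/3)·0.391304) = −0.75 · ln(0.478261) = −0.75 · (-0.737599) = 0.5532.

0.5532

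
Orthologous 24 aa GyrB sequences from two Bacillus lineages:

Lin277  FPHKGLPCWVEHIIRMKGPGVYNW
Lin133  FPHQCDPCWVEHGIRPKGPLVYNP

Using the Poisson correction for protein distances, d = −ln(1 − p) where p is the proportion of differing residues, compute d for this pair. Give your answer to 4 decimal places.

Differing sites — 4:K/Q; 5:G/C; 6:L/D; 13:I/G; 16:M/P; 20:G/L; 24:W/P.
p = 7/24 = 0.291667.
d = −ln(1 − 0.291667) = −ln(0.708333) = 0.3448.

0.3448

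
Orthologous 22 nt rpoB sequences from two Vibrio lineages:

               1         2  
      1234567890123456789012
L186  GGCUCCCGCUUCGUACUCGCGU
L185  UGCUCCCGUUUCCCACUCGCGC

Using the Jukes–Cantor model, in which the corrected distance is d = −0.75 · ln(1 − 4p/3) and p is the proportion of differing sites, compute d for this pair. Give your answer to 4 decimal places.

0.2708

Mismatches occur at site 1 (G↔U), site 9 (C↔U), site 13 (G↔C), site 14 (U↔C), site 22 (U↔C).
p = 5/22 = 0.227273.
d = −0.75 · ln(1 − (4/3)·0.227273) = −0.75 · ln(0.696969) = −0.75 · (-0.361014) = 0.2708.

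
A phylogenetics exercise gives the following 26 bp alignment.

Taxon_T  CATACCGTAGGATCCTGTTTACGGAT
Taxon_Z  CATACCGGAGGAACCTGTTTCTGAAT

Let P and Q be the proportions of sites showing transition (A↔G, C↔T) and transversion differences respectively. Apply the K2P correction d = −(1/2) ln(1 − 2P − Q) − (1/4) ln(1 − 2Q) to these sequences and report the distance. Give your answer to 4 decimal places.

Differing sites — 8:T/G (Tv); 13:T/A (Tv); 21:A/C (Tv); 22:C/T (Ti); 24:G/A (Ti).
Of the 5 differences, 2 transitions and 3 transversions over 26 sites: P = 2/26 = 0.076923, Q = 3/26 = 0.115385.
d = −0.5·ln(0.730769) − 0.25·ln(0.769230) = −0.5·(-0.313658) − 0.25·(-0.262365) = 0.2224.

0.2224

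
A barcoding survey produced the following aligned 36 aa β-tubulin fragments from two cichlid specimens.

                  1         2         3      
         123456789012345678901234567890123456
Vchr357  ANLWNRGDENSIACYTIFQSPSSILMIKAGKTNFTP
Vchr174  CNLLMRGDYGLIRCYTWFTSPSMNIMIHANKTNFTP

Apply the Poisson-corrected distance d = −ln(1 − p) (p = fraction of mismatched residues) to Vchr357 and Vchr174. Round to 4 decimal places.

Differing sites — 1:A/C; 4:W/L; 5:N/M; 9:E/Y; 10:N/G; 11:S/L; 13:A/R; 17:I/W; 19:Q/T; 23:S/M; 24:I/N; 25:L/I; 28:K/H; 30:G/N.
p = 14/36 = 0.388889.
d = −ln(1 − 0.388889) = −ln(0.611111) = 0.4925.

0.4925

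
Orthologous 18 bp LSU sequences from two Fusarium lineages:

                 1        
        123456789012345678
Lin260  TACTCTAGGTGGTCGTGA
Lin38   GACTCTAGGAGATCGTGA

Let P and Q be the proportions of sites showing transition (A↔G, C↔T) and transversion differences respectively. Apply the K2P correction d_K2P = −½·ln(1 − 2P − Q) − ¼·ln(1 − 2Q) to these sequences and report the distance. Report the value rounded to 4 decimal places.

0.1885

Differing sites — 1:T/G (Tv); 10:T/A (Tv); 12:G/A (Ti).
Of the 3 differences, 1 transition and 2 transversions over 18 sites: P = 1/18 = 0.055556, Q = 2/18 = 0.111111.
d = −0.5·ln(0.777777) − 0.25·ln(0.777778) = −0.5·(-0.251315) − 0.25·(-0.251314) = 0.1885.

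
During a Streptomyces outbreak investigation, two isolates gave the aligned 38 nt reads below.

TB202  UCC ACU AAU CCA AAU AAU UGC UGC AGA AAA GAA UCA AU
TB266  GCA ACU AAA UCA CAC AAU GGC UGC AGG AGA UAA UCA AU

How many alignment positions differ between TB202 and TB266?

Mismatches occur at site 1 (U↔G), site 3 (C↔A), site 9 (U↔A), site 10 (C↔U), site 13 (A↔C), site 15 (U↔C), site 19 (U↔G), site 27 (A↔G), site 29 (A↔G), site 31 (G↔U).
That gives 10 mismatches out of 38 aligned sites, so the Hamming distance is 10.

10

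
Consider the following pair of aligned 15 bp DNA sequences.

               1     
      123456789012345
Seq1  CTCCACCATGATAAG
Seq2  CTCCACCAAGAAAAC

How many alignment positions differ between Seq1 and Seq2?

3

The sequences differ at positions 9 (T/A), 12 (T/A), 15 (G/C).
That gives 3 mismatches out of 15 aligned sites, so the Hamming distance is 3.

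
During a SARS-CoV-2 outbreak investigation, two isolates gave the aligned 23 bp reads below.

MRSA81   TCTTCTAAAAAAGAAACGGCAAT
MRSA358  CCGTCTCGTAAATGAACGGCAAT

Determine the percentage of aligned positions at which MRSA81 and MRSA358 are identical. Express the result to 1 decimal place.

69.6%

Mismatches occur at site 1 (T→C), site 3 (T→G), site 7 (A→C), site 8 (A→G), site 9 (A→T), site 13 (G→T), site 14 (A→G).
16 of the 23 sites match, so the percent identity is 16/23 × 100 = 69.6%.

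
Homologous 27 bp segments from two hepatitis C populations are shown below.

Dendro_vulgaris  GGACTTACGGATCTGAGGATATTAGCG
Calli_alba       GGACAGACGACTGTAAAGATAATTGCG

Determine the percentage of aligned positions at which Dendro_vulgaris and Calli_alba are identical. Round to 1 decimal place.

66.7%

The sequences differ at positions 5 (T/A), 6 (T/G), 10 (G/A), 11 (A/C), 13 (C/G), 15 (G/A), 17 (G/A), 22 (T/A), 24 (A/T).
18 of the 27 sites match, so the percent identity is 18/27 × 100 = 66.7%.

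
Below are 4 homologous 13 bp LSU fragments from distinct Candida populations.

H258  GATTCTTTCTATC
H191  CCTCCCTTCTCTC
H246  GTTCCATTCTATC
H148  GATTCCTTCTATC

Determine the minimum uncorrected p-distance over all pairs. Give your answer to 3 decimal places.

0.077

Pairwise Hamming distances:
  H258 vs H191: 5
  H258 vs H246: 3
  H258 vs H148: 1
  H191 vs H246: 4
  H191 vs H148: 4
  H246 vs H148: 3
The smallest is 1 mismatch, between H258 and H148; p = 1/13 = 0.077.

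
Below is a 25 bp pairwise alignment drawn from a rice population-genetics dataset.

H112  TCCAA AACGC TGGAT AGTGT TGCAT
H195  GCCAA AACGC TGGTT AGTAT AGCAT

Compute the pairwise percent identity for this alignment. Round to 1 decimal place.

84.0%

The sequences differ at positions 1 (T/G), 14 (A/T), 19 (G/A), 21 (T/A).
21 of the 25 sites match, so the percent identity is 21/25 × 100 = 84.0%.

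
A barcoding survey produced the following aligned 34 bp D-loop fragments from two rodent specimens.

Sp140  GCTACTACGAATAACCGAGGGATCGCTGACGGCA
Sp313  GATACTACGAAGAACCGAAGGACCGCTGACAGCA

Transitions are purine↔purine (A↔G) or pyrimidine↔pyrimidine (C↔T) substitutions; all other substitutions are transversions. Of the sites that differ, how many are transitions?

3

The sequences differ at positions 2 (C/A, transversion), 12 (T/G, transversion), 19 (G/A, transition), 23 (T/C, transition), 31 (G/A, transition).
Of the 5 differences, 3 transitions and 2 transversions, so the answer is 3.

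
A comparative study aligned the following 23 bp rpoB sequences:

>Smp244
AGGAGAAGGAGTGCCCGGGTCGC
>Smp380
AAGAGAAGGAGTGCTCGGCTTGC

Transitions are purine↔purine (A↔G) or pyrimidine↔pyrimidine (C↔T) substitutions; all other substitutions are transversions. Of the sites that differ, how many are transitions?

3

Differing sites — 2:G/A (Ti); 15:C/T (Ti); 19:G/C (Tv); 21:C/T (Ti).
Of the 4 differences, 3 transitions and 1 transversion, so the answer is 3.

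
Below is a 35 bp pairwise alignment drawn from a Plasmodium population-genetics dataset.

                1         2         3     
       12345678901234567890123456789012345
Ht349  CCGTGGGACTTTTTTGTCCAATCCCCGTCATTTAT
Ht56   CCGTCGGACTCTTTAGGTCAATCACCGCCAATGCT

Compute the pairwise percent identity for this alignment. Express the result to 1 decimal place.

71.4%

Mismatches occur at site 5 (G↔C), site 11 (T↔C), site 15 (T↔A), site 17 (T↔G), site 18 (C↔T), site 24 (C↔A), site 28 (T↔C), site 31 (T↔A), site 33 (T↔G), site 34 (A↔C).
25 of the 35 sites match, so the percent identity is 25/35 × 100 = 71.4%.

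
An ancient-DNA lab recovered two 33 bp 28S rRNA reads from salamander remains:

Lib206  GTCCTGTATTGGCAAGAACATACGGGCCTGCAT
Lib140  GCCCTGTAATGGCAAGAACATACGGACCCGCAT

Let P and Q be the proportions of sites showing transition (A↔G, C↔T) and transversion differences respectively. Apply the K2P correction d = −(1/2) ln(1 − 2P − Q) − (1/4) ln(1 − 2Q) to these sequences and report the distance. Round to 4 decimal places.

The sequences differ at positions 2 (T/C, transition), 9 (T/A, transversion), 26 (G/A, transition), 29 (T/C, transition).
Of the 4 differences, 3 transitions and 1 transversion over 33 sites: P = 3/33 = 0.090909, Q = 1/33 = 0.030303.
d = −0.5·ln(0.787879) − 0.25·ln(0.939394) = −0.5·(-0.238411) − 0.25·(-0.062520) = 0.1348.

0.1348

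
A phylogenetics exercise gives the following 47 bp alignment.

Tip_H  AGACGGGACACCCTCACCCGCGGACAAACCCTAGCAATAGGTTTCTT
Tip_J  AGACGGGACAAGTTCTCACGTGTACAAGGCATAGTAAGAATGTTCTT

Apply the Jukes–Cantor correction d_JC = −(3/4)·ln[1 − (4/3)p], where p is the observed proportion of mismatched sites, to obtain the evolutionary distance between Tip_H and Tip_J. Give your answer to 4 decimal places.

0.4157

Differing sites — 11:C/A; 12:C/G; 13:C/T; 16:A/T; 18:C/A; 21:C/T; 23:G/T; 28:A/G; 29:C/G; 31:C/A; 35:C/T; 38:T/G; 40:G/A; 41:G/T; 42:T/G.
p = 15/47 = 0.319149.
d = −0.75 · ln(1 − (4/3)·0.319149) = −0.75 · ln(0.574468) = −0.75 · (-0.554311) = 0.4157.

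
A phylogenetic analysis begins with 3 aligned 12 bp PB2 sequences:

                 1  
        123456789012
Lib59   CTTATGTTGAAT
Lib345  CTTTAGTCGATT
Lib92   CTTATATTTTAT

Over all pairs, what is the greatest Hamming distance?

Pairwise Hamming distances:
  Lib59 vs Lib345: 4
  Lib59 vs Lib92: 3
  Lib345 vs Lib92: 7
The largest is 7, between Lib345 and Lib92.

7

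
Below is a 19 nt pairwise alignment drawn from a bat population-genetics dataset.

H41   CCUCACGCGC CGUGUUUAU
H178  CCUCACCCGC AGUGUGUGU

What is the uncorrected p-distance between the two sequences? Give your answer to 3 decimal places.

Mismatches occur at site 7 (G↔C), site 11 (C↔A), site 16 (U↔G), site 18 (A↔G).
There are 4 differences over 19 sites, so p = 4/19 = 0.211.

0.211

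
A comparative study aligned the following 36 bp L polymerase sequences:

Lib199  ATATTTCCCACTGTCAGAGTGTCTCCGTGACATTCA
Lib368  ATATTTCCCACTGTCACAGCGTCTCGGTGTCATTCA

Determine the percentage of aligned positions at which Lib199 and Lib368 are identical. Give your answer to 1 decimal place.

Differing sites — 17:G/C; 20:T/C; 26:C/G; 30:A/T.
32 of the 36 sites match, so the percent identity is 32/36 × 100 = 88.9%.

88.9%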